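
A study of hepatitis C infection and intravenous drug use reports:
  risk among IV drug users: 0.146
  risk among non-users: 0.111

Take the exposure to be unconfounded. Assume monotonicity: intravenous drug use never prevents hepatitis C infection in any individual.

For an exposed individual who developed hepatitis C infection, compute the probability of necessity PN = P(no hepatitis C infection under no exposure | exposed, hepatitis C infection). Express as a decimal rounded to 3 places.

PN ≈ 0.240

Let p₁ = 0.146, p₀ = 0.111.
Under exogeneity and monotonicity, PN = (p₁ − p₀) / p₁.
PN = (0.146 − 0.111) / 0.146 = 0.035 / 0.146 ≈ 0.2397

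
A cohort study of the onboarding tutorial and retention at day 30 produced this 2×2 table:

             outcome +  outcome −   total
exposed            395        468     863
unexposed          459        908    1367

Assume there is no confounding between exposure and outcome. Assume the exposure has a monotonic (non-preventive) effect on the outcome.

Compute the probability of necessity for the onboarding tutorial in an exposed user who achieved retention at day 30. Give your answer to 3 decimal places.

p₁ = P(outcome | exposed) = 395/863 = 0.45771
p₀ = P(outcome | unexposed) = 459/1367 = 0.33577
Under exogeneity and monotonicity, PN = (p₁ − p₀)/p₁.
PN = (0.45771 − 0.33577) / 0.45771 ≈ 0.2664

PN ≈ 0.266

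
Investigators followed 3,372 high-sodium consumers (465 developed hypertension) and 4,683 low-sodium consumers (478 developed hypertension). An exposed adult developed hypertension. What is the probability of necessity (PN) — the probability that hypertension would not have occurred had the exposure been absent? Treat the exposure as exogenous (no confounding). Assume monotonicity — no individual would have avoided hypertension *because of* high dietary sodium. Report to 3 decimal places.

p₁ = P(outcome | exposed) = 465/3372 = 0.1379
p₀ = P(outcome | unexposed) = 478/4683 = 0.10207
Under exogeneity and monotonicity, PN = (p₁ − p₀) / p₁.
PN = (0.1379 − 0.10207) / 0.1379 = 0.035829 / 0.1379 ≈ 0.2598

PN ≈ 0.260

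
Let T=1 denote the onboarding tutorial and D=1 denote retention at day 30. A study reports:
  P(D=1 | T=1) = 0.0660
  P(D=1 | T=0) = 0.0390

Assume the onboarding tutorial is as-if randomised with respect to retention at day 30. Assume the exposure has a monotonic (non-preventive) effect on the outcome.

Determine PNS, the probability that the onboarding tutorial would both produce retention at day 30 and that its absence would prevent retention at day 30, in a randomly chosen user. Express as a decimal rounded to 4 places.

Let p₁ = 0.066, p₀ = 0.039.
Under exogeneity and monotonicity, PNS = p₁ − p₀.
PNS = 0.066 − 0.039 = 0.027

PNS ≈ 0.0270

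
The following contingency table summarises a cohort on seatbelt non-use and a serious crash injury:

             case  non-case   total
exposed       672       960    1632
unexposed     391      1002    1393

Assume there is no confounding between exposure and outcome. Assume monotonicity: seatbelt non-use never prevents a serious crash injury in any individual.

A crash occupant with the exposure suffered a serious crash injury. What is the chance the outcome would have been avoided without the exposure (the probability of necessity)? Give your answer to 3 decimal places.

PN ≈ 0.318

p₁ = P(outcome | exposed) = 672/1632 = 0.41176
p₀ = P(outcome | unexposed) = 391/1393 = 0.28069
Under exogeneity and monotonicity, PN = (p₁ − p₀) / p₁.
PN = (0.41176 − 0.28069) / 0.41176 = 0.13108 / 0.41176 ≈ 0.3183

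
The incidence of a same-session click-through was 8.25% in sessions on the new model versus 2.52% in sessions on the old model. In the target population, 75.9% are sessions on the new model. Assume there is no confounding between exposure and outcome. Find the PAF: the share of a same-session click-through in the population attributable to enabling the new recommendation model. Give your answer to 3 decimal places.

p₁ = 0.0825, p₀ = 0.0252.
Overall risk P(Y=1) = π·p₁ + (1−π)·p₀ = 0.759×0.0825 + 0.241×0.0252 = 0.068691.
Under exogeneity, PAF = [P(Y=1) − p₀] / P(Y=1).
PAF = (0.068691 − 0.0252) / 0.068691 ≈ 0.6331

PAF ≈ 0.633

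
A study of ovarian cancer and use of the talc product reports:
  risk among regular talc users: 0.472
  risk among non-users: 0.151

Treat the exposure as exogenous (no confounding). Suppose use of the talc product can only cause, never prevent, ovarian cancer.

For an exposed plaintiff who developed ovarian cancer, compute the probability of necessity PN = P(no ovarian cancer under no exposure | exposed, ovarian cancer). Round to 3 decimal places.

Let p₁ = 0.472, p₀ = 0.151.
Under exogeneity and monotonicity, PN = (p₁ − p₀) / p₁.
PN = (0.472 − 0.151) / 0.472 = 0.321 / 0.472 ≈ 0.6801

PN ≈ 0.680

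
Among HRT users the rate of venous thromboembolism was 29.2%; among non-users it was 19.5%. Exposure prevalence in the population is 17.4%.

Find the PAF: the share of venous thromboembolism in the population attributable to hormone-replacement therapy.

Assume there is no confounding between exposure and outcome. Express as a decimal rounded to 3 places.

p₁ = 0.292, p₀ = 0.195.
Overall risk P(Y=1) = π·p₁ + (1−π)·p₀ = 0.174×0.292 + 0.826×0.195 = 0.21188.
Under exogeneity, PAF = [P(Y=1) − p₀] / P(Y=1).
PAF = (0.21188 − 0.195) / 0.21188 ≈ 0.0797

PAF ≈ 0.080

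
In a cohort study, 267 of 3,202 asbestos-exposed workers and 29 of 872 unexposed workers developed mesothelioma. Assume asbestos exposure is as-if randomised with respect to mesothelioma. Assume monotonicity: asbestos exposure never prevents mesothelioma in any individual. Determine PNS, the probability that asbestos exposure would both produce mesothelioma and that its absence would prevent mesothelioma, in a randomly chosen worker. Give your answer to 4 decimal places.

PNS ≈ 0.0501

p₁ = P(outcome | exposed) = 267/3202 = 0.083385
p₀ = P(outcome | unexposed) = 29/872 = 0.033257
Under exogeneity and monotonicity, PNS = p₁ − p₀.
PNS = 0.083385 − 0.033257 = 0.050129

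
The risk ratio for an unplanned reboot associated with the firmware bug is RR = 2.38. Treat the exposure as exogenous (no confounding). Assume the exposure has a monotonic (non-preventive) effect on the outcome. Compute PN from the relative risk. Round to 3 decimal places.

Under exogeneity and monotonicity, PN = (RR − 1) / RR = 1 − 1/RR.
PN = (2.38 − 1) / 2.38 = 1.38 / 2.38 ≈ 0.5798

PN ≈ 0.580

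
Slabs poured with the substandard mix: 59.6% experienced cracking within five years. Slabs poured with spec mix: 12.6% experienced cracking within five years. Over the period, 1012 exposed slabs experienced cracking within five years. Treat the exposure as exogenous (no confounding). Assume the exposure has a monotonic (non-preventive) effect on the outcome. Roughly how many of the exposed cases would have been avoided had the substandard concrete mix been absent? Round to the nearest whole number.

about 798 cases

p₁ = 0.596, p₀ = 0.126.
PN = (p₁ − p₀)/p₁ = (0.596 − 0.126) / 0.596 ≈ 0.78859.
Attributable cases ≈ PN × (exposed cases) = 0.78859 × 1012 ≈ 798.05.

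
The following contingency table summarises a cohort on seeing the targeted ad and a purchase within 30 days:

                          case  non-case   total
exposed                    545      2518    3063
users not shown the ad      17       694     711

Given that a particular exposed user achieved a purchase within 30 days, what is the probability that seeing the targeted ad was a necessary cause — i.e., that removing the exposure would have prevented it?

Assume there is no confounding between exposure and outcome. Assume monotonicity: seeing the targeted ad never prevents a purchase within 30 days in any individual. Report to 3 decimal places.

PN ≈ 0.866

p₁ = P(outcome | exposed) = 545/3063 = 0.17793
p₀ = P(outcome | unexposed) = 17/711 = 0.02391
Under exogeneity and monotonicity, PN = (p₁ − p₀) / p₁.
PN = (0.17793 − 0.02391) / 0.17793 = 0.15402 / 0.17793 ≈ 0.8656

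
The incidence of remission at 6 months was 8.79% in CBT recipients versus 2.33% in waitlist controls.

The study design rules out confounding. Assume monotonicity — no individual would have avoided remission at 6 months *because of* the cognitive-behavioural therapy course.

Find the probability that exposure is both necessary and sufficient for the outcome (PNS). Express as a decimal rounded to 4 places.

PNS ≈ 0.0646

p₁ = 0.0879, p₀ = 0.0233.
Under exogeneity and monotonicity, PNS = p₁ − p₀.
PNS = 0.0879 − 0.0233 = 0.0646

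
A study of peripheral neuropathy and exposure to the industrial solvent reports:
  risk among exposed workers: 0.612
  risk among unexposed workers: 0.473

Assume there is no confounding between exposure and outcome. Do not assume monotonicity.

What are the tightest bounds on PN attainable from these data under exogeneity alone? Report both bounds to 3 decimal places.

0.227 ≤ PN ≤ 0.861

Let p₁ = 0.612, p₀ = 0.473.
Under exogeneity alone the bounds on PN are max{0,(p₁−p₀)/p₁} ≤ PN ≤ min{1,(1−p₀)/p₁}.
  lower = (p₁ − p₀)/p₁ = 0.139 / 0.612 ≈ 0.2271
  upper = min{1, (1 − p₀)/p₁} = 0.527 / 0.612 ≈ 0.8611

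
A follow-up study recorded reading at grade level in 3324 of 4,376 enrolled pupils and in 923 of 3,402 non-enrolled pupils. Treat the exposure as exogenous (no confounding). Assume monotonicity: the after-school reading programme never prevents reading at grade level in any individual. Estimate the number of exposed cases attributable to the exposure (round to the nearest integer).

p₁ = P(outcome | exposed) = 3324/4376 = 0.7596
p₀ = P(outcome | unexposed) = 923/3402 = 0.27131
PN = (p₁ − p₀)/p₁ = (0.7596 − 0.27131) / 0.7596 ≈ 0.64282.
Attributable cases ≈ PN × (exposed cases) = 0.64282 × 3324 ≈ 2136.74.

about 2137 cases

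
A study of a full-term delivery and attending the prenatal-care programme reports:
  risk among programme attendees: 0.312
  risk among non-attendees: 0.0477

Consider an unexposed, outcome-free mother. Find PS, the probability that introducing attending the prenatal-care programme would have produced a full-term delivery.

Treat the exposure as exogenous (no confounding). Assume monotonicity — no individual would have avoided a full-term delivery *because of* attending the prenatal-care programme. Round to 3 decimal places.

Let p₁ = 0.312, p₀ = 0.0477.
Under exogeneity and monotonicity, PS = (p₁ − p₀) / (1 − p₀).
PS = (0.312 − 0.0477) / (1 − 0.0477) = 0.2643 / 0.9523 ≈ 0.2775

PS ≈ 0.278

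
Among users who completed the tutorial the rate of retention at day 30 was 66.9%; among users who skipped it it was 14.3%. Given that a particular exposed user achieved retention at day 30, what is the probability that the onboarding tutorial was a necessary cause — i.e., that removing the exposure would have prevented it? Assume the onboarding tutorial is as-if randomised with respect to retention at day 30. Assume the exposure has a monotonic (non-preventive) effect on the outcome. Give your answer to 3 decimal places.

p₁ = 0.669, p₀ = 0.143.
Under exogeneity and monotonicity, PN = (p₁ − p₀) / p₁.
PN = (0.669 − 0.143) / 0.669 = 0.526 / 0.669 ≈ 0.7862

PN ≈ 0.786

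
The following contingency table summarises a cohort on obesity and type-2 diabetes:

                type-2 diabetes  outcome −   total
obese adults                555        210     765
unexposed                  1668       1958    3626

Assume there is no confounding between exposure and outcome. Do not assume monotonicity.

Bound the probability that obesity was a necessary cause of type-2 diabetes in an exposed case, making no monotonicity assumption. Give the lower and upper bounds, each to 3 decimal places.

p₁ = P(outcome | exposed) = 555/765 = 0.72549
p₀ = P(outcome | unexposed) = 1668/3626 = 0.46001
Under exogeneity alone the bounds on PN are max{0,(p₁−p₀)/p₁} ≤ PN ≤ min{1,(1−p₀)/p₁}.
  lower = (p₁ − p₀)/p₁ = 0.26548 / 0.72549 ≈ 0.3659
  upper = min{1, (1 − p₀)/p₁} = 0.53999 / 0.72549 ≈ 0.7443

0.366 ≤ PN ≤ 0.744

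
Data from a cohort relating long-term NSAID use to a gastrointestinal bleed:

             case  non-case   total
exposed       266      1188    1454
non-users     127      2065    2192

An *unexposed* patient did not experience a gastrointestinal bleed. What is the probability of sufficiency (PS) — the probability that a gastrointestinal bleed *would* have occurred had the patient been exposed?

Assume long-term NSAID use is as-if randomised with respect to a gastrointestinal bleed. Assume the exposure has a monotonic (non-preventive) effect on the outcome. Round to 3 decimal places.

PS ≈ 0.133

p₁ = P(outcome | exposed) = 266/1454 = 0.18294
p₀ = P(outcome | unexposed) = 127/2192 = 0.057938
Under exogeneity and monotonicity, PS = (p₁ − p₀)/(1 − p₀).
PS = (0.18294 − 0.057938) / 0.94206 ≈ 0.1327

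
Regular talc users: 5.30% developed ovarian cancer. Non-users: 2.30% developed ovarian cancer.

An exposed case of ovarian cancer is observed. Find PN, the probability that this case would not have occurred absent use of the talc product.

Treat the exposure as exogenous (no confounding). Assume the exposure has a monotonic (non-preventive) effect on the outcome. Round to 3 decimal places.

PN ≈ 0.566

p₁ = 0.053, p₀ = 0.023.
Under exogeneity and monotonicity, PN = (p₁ − p₀) / p₁.
PN = (0.053 − 0.023) / 0.053 = 0.03 / 0.053 ≈ 0.5660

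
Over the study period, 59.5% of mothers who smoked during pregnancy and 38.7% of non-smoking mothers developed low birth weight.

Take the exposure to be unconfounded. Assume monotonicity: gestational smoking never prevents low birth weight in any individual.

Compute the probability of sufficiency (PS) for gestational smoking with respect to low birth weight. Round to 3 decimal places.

p₁ = 0.595, p₀ = 0.387.
Under exogeneity and monotonicity, PS = (p₁ − p₀) / (1 − p₀).
PS = (0.595 − 0.387) / (1 − 0.387) = 0.208 / 0.613 ≈ 0.3393

PS ≈ 0.339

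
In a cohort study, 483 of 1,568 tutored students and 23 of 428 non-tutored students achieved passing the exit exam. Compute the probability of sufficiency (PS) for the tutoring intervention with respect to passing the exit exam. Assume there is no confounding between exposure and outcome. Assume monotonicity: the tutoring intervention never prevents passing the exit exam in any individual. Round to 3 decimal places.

PS ≈ 0.269

p₁ = P(outcome | exposed) = 483/1568 = 0.30804
p₀ = P(outcome | unexposed) = 23/428 = 0.053738
Under exogeneity and monotonicity, PS = (p₁ − p₀) / (1 − p₀).
PS = (0.30804 − 0.053738) / (1 − 0.053738) = 0.2543 / 0.94626 ≈ 0.2687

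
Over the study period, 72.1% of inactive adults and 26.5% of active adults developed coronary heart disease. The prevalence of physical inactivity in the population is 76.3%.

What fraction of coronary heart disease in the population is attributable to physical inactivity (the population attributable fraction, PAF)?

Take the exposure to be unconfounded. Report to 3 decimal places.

p₁ = 0.721, p₀ = 0.265.
Overall risk P(Y=1) = π·p₁ + (1−π)·p₀ = 0.763×0.721 + 0.237×0.265 = 0.61293.
Under exogeneity, PAF = [P(Y=1) − p₀] / P(Y=1).
PAF = (0.61293 − 0.265) / 0.61293 ≈ 0.5676

PAF ≈ 0.568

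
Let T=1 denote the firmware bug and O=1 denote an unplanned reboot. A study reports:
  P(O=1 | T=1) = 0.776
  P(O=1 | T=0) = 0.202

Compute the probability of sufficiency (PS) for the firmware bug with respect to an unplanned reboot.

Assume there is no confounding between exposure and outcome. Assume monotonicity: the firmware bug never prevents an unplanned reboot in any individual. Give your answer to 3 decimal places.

Let p₁ = 0.776, p₀ = 0.202.
Under exogeneity and monotonicity, PS = (p₁ − p₀) / (1 − p₀).
PS = (0.776 − 0.202) / (1 − 0.202) = 0.574 / 0.798 ≈ 0.7193

PS ≈ 0.719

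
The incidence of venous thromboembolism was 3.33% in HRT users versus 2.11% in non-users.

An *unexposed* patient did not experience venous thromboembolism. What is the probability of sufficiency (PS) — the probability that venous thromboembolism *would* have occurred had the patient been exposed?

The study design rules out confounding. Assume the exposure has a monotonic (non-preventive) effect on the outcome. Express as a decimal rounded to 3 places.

PS ≈ 0.012

p₁ = 0.0333, p₀ = 0.0211.
Under exogeneity and monotonicity, PS = (p₁ − p₀) / (1 − p₀).
PS = (0.0333 − 0.0211) / (1 − 0.0211) = 0.0122 / 0.9789 ≈ 0.0125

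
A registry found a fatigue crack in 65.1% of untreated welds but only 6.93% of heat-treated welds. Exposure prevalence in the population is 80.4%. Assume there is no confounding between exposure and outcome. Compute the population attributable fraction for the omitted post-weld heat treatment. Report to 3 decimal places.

p₁ = 0.651, p₀ = 0.0693.
Overall risk P(Y=1) = π·p₁ + (1−π)·p₀ = 0.804×0.651 + 0.196×0.0693 = 0.53699.
Under exogeneity, PAF = [P(Y=1) − p₀] / P(Y=1).
PAF = (0.53699 − 0.0693) / 0.53699 ≈ 0.8709

PAF ≈ 0.871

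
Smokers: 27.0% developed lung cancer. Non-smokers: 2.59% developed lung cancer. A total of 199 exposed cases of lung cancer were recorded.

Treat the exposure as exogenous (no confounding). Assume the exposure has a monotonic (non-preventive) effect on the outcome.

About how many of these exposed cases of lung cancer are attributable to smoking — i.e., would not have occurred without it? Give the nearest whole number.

about 180 cases

p₁ = 0.27, p₀ = 0.0259.
PN = (p₁ − p₀)/p₁ = (0.27 − 0.0259) / 0.27 ≈ 0.90407.
Attributable cases ≈ PN × (exposed cases) = 0.90407 × 199 ≈ 179.91.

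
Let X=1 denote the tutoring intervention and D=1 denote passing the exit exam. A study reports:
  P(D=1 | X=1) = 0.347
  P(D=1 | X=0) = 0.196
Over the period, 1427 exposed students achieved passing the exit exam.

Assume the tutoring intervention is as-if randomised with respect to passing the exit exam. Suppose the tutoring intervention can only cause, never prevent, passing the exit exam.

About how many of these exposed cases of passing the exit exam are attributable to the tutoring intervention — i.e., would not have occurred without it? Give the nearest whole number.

about 621 cases

Let p₁ = 0.347, p₀ = 0.196.
PN = (p₁ − p₀)/p₁ = (0.347 − 0.196) / 0.347 ≈ 0.43516.
Attributable cases ≈ PN × (exposed cases) = 0.43516 × 1427 ≈ 620.97.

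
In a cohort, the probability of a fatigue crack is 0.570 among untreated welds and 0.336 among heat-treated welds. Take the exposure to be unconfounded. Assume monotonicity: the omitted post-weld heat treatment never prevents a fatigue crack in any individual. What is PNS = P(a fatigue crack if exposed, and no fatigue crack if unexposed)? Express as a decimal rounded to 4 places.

PNS ≈ 0.2340

Let p₁ = 0.57, p₀ = 0.336.
Under exogeneity and monotonicity, PNS = p₁ − p₀.
PNS = 0.57 − 0.336 = 0.234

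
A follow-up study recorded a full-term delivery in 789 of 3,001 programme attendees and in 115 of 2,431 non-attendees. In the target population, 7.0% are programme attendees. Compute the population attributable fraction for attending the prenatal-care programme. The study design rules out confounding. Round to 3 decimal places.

PAF ≈ 0.242

p₁ = P(outcome | exposed) = 789/3001 = 0.26291
p₀ = P(outcome | unexposed) = 115/2431 = 0.047306
Overall risk P(Y=1) = π·p₁ + (1−π)·p₀ = 0.07×0.26291 + 0.93×0.047306 = 0.062398.
Under exogeneity, PAF = [P(Y=1) − p₀] / P(Y=1).
PAF = (0.062398 − 0.047306) / 0.062398 ≈ 0.2419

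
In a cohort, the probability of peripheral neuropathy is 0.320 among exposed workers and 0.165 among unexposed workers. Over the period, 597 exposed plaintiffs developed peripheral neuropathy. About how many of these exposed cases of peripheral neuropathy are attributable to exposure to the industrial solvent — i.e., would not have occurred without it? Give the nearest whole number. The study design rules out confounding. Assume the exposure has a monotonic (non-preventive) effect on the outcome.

Let p₁ = 0.32, p₀ = 0.165.
PN = (p₁ − p₀)/p₁ = (0.32 − 0.165) / 0.32 ≈ 0.48438.
Attributable cases ≈ PN × (exposed cases) = 0.48438 × 597 ≈ 289.17.

about 289 cases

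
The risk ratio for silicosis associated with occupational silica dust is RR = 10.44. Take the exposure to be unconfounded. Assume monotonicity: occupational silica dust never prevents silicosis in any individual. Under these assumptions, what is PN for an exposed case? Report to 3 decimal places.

Under exogeneity and monotonicity, PN = (RR − 1) / RR = 1 − 1/RR.
PN = (10.44 − 1) / 10.44 = 9.44 / 10.44 ≈ 0.9042

PN ≈ 0.904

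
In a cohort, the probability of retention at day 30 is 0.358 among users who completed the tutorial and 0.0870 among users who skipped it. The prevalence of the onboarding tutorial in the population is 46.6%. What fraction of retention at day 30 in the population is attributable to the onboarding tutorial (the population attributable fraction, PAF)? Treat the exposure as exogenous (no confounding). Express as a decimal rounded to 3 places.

PAF ≈ 0.592

Let p₁ = 0.358, p₀ = 0.087.
Overall risk P(Y=1) = π·p₁ + (1−π)·p₀ = 0.466×0.358 + 0.534×0.087 = 0.21329.
Under exogeneity, PAF = [P(Y=1) − p₀] / P(Y=1).
PAF = (0.21329 − 0.087) / 0.21329 ≈ 0.5921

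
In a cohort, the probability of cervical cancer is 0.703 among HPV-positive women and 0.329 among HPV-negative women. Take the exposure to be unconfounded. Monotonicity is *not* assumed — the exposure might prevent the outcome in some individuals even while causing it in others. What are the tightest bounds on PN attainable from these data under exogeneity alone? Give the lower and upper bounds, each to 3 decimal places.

Let p₁ = 0.703, p₀ = 0.329.
Under exogeneity alone the bounds on PN are max{0,(p₁−p₀)/p₁} ≤ PN ≤ min{1,(1−p₀)/p₁}.
  lower = (p₁ − p₀)/p₁ = 0.374 / 0.703 ≈ 0.5320
  upper = min{1, (1 − p₀)/p₁} = 0.671 / 0.703 ≈ 0.9545

0.532 ≤ PN ≤ 0.954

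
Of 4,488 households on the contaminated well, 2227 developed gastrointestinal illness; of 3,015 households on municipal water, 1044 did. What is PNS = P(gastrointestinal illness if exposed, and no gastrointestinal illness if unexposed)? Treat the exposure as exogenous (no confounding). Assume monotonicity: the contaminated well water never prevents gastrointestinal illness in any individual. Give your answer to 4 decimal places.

PNS ≈ 0.1499

p₁ = P(outcome | exposed) = 2227/4488 = 0.49621
p₀ = P(outcome | unexposed) = 1044/3015 = 0.34627
Under exogeneity and monotonicity, PNS = p₁ − p₀.
PNS = 0.49621 − 0.34627 = 0.14994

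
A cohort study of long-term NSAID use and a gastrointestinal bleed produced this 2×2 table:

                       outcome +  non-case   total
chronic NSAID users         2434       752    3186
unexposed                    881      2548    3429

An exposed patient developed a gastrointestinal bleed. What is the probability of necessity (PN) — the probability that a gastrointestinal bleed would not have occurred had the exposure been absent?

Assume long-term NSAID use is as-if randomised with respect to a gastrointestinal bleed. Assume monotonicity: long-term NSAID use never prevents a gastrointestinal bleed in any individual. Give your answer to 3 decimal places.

p₁ = P(outcome | exposed) = 2434/3186 = 0.76397
p₀ = P(outcome | unexposed) = 881/3429 = 0.25693
Under exogeneity and monotonicity, PN = (p₁ − p₀)/p₁.
PN = (0.76397 − 0.25693) / 0.76397 ≈ 0.6637

PN ≈ 0.664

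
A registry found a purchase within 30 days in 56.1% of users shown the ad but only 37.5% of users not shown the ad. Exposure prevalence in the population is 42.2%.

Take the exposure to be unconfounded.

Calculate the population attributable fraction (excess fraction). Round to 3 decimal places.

p₁ = 0.561, p₀ = 0.375.
Overall risk P(Y=1) = π·p₁ + (1−π)·p₀ = 0.422×0.561 + 0.578×0.375 = 0.45349.
Under exogeneity, PAF = [P(Y=1) − p₀] / P(Y=1).
PAF = (0.45349 − 0.375) / 0.45349 ≈ 0.1731

PAF ≈ 0.173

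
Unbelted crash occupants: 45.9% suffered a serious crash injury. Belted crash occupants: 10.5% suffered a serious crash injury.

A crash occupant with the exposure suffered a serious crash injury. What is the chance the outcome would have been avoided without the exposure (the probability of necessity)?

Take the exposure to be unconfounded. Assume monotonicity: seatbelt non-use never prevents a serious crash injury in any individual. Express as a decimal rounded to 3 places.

PN ≈ 0.771

p₁ = 0.459, p₀ = 0.105.
Under exogeneity and monotonicity, PN = (p₁ − p₀) / p₁.
PN = (0.459 − 0.105) / 0.459 = 0.354 / 0.459 ≈ 0.7712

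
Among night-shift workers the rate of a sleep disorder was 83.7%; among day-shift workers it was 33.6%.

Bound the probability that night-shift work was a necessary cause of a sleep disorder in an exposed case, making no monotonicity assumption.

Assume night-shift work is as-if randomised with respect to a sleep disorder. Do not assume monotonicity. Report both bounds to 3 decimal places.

0.599 ≤ PN ≤ 0.793

p₁ = 0.837, p₀ = 0.336.
Under exogeneity alone the bounds on PN are max{0,(p₁−p₀)/p₁} ≤ PN ≤ min{1,(1−p₀)/p₁}.
  lower = (p₁ − p₀)/p₁ = 0.501 / 0.837 ≈ 0.5986
  upper = min{1, (1 − p₀)/p₁} = 0.664 / 0.837 ≈ 0.7933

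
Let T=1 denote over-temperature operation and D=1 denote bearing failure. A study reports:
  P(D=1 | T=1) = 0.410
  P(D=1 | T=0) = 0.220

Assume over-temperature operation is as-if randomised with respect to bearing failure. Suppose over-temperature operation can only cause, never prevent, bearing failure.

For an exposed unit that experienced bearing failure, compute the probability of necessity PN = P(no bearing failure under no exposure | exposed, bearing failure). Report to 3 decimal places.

PN ≈ 0.463

Let p₁ = 0.41, p₀ = 0.22.
Under exogeneity and monotonicity, PN = (p₁ − p₀) / p₁.
PN = (0.41 − 0.22) / 0.41 = 0.19 / 0.41 ≈ 0.4634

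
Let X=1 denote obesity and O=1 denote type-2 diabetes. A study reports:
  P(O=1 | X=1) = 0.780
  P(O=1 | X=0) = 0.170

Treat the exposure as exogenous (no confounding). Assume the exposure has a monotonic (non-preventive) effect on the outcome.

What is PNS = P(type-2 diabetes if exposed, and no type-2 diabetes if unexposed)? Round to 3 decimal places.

PNS ≈ 0.610

Let p₁ = 0.78, p₀ = 0.17.
Under exogeneity and monotonicity, PNS = p₁ − p₀.
PNS = 0.78 − 0.17 = 0.61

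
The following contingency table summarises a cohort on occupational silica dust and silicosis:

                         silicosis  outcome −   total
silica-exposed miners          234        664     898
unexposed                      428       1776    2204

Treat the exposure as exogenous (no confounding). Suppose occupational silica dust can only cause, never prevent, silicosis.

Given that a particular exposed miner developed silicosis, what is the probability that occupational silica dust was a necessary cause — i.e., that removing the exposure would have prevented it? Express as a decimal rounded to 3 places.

PN ≈ 0.255

p₁ = P(outcome | exposed) = 234/898 = 0.26058
p₀ = P(outcome | unexposed) = 428/2204 = 0.19419
Under exogeneity and monotonicity, PN = (p₁ − p₀)/p₁.
PN = (0.26058 − 0.19419) / 0.26058 ≈ 0.2548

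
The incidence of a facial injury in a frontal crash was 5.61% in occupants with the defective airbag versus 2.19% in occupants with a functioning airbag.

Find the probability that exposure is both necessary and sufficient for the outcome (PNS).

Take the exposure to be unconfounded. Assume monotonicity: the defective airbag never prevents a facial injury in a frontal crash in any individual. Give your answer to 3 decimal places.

p₁ = 0.0561, p₀ = 0.0219.
Under exogeneity and monotonicity, PNS = p₁ − p₀.
PNS = 0.0561 − 0.0219 = 0.0342

PNS ≈ 0.034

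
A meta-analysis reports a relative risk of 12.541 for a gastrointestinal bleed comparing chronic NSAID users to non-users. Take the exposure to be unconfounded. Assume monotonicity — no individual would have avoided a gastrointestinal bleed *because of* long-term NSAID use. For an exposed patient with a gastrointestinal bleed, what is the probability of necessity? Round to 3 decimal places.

PN ≈ 0.920

Under exogeneity and monotonicity, PN = (RR − 1) / RR = 1 − 1/RR.
PN = (12.541 − 1) / 12.541 = 11.54 / 12.541 ≈ 0.9203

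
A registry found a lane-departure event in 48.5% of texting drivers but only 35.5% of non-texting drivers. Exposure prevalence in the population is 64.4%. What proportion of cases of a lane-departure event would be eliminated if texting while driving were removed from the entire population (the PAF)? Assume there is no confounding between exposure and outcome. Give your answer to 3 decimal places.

PAF ≈ 0.191

p₁ = 0.485, p₀ = 0.355.
Overall risk P(Y=1) = π·p₁ + (1−π)·p₀ = 0.644×0.485 + 0.356×0.355 = 0.43872.
Under exogeneity, PAF = [P(Y=1) − p₀] / P(Y=1).
PAF = (0.43872 − 0.355) / 0.43872 ≈ 0.1908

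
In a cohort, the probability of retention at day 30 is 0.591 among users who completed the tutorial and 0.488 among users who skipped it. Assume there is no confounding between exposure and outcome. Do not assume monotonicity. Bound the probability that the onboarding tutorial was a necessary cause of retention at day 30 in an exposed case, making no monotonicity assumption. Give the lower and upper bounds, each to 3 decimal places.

Let p₁ = 0.591, p₀ = 0.488.
Under exogeneity alone the bounds on PN are max{0,(p₁−p₀)/p₁} ≤ PN ≤ min{1,(1−p₀)/p₁}.
  lower = (p₁ − p₀)/p₁ = 0.103 / 0.591 ≈ 0.1743
  upper = min{1, (1 − p₀)/p₁} = 0.512 / 0.591 ≈ 0.8663

0.174 ≤ PN ≤ 0.866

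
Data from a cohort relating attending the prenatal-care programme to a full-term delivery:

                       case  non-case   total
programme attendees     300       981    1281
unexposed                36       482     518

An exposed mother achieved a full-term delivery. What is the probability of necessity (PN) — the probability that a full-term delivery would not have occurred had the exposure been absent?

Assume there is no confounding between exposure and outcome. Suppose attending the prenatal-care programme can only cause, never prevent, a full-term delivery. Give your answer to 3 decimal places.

PN ≈ 0.703

p₁ = P(outcome | exposed) = 300/1281 = 0.23419
p₀ = P(outcome | unexposed) = 36/518 = 0.069498
Under exogeneity and monotonicity, PN = (p₁ − p₀)/p₁.
PN = (0.23419 − 0.069498) / 0.23419 ≈ 0.7032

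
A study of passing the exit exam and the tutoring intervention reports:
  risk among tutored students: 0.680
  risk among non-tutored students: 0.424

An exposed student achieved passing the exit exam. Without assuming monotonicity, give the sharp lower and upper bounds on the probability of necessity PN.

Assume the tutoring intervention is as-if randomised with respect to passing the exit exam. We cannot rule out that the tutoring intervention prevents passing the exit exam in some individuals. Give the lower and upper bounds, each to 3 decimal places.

Let p₁ = 0.68, p₀ = 0.424.
Under exogeneity alone the bounds on PN are max{0,(p₁−p₀)/p₁} ≤ PN ≤ min{1,(1−p₀)/p₁}.
  lower = (p₁ − p₀)/p₁ = 0.256 / 0.68 ≈ 0.3765
  upper = min{1, (1 − p₀)/p₁} = 0.576 / 0.68 ≈ 0.8471

0.376 ≤ PN ≤ 0.847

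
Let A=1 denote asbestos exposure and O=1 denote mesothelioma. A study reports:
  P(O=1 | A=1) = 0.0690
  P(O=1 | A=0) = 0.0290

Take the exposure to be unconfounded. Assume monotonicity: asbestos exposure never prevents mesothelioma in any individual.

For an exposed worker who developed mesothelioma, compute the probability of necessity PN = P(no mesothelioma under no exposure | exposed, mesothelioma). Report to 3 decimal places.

PN ≈ 0.580

Let p₁ = 0.069, p₀ = 0.029.
Under exogeneity and monotonicity, PN = (p₁ − p₀) / p₁.
PN = (0.069 − 0.029) / 0.069 = 0.04 / 0.069 ≈ 0.5797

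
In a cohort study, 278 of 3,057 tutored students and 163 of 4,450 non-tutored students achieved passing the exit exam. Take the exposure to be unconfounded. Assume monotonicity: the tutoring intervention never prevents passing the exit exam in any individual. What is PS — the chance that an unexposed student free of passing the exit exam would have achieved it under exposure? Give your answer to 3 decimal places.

p₁ = P(outcome | exposed) = 278/3057 = 0.090939
p₀ = P(outcome | unexposed) = 163/4450 = 0.036629
Under exogeneity and monotonicity, PS = (p₁ − p₀) / (1 − p₀).
PS = (0.090939 − 0.036629) / (1 − 0.036629) = 0.05431 / 0.96337 ≈ 0.0564

PS ≈ 0.056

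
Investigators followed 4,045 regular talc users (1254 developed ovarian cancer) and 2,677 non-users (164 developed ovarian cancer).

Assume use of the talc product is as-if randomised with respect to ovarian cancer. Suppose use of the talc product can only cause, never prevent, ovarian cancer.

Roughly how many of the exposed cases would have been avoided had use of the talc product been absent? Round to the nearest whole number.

p₁ = P(outcome | exposed) = 1254/4045 = 0.31001
p₀ = P(outcome | unexposed) = 164/2677 = 0.061263
PN = (p₁ − p₀)/p₁ = (0.31001 − 0.061263) / 0.31001 ≈ 0.80239.
Attributable cases ≈ PN × (exposed cases) = 0.80239 × 1254 ≈ 1006.19.

about 1006 cases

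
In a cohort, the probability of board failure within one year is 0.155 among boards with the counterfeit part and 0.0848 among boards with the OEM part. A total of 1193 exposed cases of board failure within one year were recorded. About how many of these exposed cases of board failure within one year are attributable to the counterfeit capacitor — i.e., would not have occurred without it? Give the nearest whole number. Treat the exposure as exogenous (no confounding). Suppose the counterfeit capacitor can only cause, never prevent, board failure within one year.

about 540 cases

Let p₁ = 0.155, p₀ = 0.0848.
PN = (p₁ − p₀)/p₁ = (0.155 − 0.0848) / 0.155 ≈ 0.45290.
Attributable cases ≈ PN × (exposed cases) = 0.45290 × 1193 ≈ 540.31.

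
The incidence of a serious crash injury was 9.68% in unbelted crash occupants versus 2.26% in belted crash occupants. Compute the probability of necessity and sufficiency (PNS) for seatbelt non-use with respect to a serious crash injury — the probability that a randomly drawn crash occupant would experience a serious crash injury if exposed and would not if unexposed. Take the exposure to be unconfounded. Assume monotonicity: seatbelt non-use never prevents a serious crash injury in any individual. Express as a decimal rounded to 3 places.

PNS ≈ 0.074

p₁ = 0.0968, p₀ = 0.0226.
Under exogeneity and monotonicity, PNS = p₁ − p₀.
PNS = 0.0968 − 0.0226 = 0.0742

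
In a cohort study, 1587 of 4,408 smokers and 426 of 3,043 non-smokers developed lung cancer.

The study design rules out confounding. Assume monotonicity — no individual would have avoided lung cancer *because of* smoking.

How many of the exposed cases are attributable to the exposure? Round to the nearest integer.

p₁ = P(outcome | exposed) = 1587/4408 = 0.36003
p₀ = P(outcome | unexposed) = 426/3043 = 0.13999
PN = (p₁ − p₀)/p₁ = (0.36003 − 0.13999) / 0.36003 ≈ 0.61116.
Attributable cases ≈ PN × (exposed cases) = 0.61116 × 1587 ≈ 969.91.

about 970 cases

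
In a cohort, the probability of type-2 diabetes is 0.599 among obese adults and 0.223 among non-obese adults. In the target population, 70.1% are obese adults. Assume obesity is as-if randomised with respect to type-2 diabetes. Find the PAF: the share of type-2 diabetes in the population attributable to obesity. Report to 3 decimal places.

PAF ≈ 0.542

Let p₁ = 0.599, p₀ = 0.223.
Overall risk P(Y=1) = π·p₁ + (1−π)·p₀ = 0.701×0.599 + 0.299×0.223 = 0.48658.
Under exogeneity, PAF = [P(Y=1) − p₀] / P(Y=1).
PAF = (0.48658 − 0.223) / 0.48658 ≈ 0.5417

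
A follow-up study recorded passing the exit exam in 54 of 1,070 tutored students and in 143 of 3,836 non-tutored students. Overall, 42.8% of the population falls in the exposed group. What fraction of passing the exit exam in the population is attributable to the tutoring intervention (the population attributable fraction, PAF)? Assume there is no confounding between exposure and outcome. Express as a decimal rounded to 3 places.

p₁ = P(outcome | exposed) = 54/1070 = 0.050467
p₀ = P(outcome | unexposed) = 143/3836 = 0.037278
Overall risk P(Y=1) = π·p₁ + (1−π)·p₀ = 0.428×0.050467 + 0.572×0.037278 = 0.042923.
Under exogeneity, PAF = [P(Y=1) − p₀] / P(Y=1).
PAF = (0.042923 − 0.037278) / 0.042923 ≈ 0.1315

PAF ≈ 0.132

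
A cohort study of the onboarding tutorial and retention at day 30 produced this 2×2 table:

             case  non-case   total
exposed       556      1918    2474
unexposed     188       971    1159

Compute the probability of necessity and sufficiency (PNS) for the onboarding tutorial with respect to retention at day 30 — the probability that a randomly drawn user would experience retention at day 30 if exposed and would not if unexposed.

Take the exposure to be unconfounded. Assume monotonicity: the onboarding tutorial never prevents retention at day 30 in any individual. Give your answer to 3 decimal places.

p₁ = P(outcome | exposed) = 556/2474 = 0.22474
p₀ = P(outcome | unexposed) = 188/1159 = 0.16221
Under exogeneity and monotonicity, PNS = p₁ − p₀.
PNS = 0.22474 − 0.16221 = 0.062528

PNS ≈ 0.063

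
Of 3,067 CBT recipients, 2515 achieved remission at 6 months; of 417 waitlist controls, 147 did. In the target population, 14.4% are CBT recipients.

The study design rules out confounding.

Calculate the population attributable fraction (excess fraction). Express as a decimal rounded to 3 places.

PAF ≈ 0.160

p₁ = P(outcome | exposed) = 2515/3067 = 0.82002
p₀ = P(outcome | unexposed) = 147/417 = 0.35252
Overall risk P(Y=1) = π·p₁ + (1−π)·p₀ = 0.144×0.82002 + 0.856×0.35252 = 0.41984.
Under exogeneity, PAF = [P(Y=1) − p₀] / P(Y=1).
PAF = (0.41984 − 0.35252) / 0.41984 ≈ 0.1603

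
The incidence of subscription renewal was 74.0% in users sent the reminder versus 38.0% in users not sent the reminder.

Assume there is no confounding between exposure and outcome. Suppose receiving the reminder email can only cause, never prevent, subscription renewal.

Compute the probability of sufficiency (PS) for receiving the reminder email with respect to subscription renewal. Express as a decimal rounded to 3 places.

PS ≈ 0.581

p₁ = 0.74, p₀ = 0.38.
Under exogeneity and monotonicity, PS = (p₁ − p₀) / (1 − p₀).
PS = (0.74 − 0.38) / (1 − 0.38) = 0.36 / 0.62 ≈ 0.5806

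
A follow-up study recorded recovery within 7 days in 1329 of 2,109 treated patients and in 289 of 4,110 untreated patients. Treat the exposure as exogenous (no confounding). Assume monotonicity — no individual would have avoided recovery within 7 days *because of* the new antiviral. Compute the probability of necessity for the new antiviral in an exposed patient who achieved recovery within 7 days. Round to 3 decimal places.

PN ≈ 0.888

p₁ = P(outcome | exposed) = 1329/2109 = 0.63016
p₀ = P(outcome | unexposed) = 289/4110 = 0.070316
Under exogeneity and monotonicity, PN = (p₁ − p₀) / p₁.
PN = (0.63016 − 0.070316) / 0.63016 = 0.55984 / 0.63016 ≈ 0.8884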